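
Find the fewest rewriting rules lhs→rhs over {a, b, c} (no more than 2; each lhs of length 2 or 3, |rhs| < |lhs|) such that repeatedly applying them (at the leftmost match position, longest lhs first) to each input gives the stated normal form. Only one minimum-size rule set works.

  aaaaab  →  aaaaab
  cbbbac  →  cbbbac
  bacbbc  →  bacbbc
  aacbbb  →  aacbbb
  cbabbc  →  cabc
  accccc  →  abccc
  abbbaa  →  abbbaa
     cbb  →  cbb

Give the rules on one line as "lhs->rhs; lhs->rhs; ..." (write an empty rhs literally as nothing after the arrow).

  | aaaaab
  | cbbbac
  | bacbbc
  | aacbbb

acc->ab; bab->a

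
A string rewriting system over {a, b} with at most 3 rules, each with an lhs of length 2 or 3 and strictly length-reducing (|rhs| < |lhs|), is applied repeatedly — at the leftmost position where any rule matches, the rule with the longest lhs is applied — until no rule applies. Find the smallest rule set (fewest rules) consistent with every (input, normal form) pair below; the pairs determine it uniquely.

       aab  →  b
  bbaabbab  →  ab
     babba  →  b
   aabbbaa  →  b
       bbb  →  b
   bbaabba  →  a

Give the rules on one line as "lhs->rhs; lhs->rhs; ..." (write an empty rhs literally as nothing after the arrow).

  | aab => b
  | bbaabbab => aabbab => bbab => ab
  | babba => baa => b
  | aabbbaa => bbbaa => baa => b

aa->; bb->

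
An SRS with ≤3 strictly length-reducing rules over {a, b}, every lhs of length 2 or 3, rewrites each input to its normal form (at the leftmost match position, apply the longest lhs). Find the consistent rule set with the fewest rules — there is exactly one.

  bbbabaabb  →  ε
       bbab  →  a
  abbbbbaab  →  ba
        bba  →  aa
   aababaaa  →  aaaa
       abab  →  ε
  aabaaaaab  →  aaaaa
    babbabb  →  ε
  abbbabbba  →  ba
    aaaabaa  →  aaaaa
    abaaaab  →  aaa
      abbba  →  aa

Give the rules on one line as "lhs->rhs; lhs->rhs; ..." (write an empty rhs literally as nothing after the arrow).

ab->; bb->a

  | bbbabaabb => ababaabb => abaabb => aabb => ab => ε
  | bbab => aab => a
  | abbbbbaab => bbbbaab => abbaab => baab => ba
  | bba => aa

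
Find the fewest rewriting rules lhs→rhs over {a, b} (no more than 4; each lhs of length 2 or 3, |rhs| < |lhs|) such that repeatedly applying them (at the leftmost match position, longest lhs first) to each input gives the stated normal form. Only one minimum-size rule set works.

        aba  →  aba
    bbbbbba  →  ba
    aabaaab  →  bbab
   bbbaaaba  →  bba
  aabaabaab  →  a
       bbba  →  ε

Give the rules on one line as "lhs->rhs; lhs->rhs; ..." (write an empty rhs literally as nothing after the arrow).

  | aba
  | bbbbbba => abbba => aaa => ba
  | aabaaab => baaab => bbab
  | bbbaaaba => aaaaba => baaba => bba

aa->; aaa->ba; bbb->a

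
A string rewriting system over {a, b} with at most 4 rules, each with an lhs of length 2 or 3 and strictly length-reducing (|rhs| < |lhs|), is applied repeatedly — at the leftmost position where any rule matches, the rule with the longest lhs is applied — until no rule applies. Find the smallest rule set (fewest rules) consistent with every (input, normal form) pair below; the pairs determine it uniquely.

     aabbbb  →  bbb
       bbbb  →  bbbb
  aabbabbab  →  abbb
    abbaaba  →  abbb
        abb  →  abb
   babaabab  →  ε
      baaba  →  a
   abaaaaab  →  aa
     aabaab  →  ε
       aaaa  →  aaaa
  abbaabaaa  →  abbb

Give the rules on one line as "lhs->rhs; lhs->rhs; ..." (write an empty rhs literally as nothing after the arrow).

  | aabbbb => bbb
  | bbbb
  | aabbabbab => babbab => abbab => abbb
  | abbaaba => abbaba => abbba => abbb

aab->; ba->a; baa->; bba->bb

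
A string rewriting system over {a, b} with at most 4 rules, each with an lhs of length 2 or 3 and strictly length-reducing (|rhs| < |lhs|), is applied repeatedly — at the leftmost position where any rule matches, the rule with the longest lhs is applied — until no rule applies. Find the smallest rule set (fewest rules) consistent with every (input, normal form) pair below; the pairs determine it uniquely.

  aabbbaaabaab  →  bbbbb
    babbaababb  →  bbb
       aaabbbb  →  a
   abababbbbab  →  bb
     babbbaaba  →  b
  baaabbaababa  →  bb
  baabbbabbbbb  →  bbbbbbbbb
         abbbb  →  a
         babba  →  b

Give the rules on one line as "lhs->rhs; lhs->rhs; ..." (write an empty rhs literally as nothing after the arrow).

  | aabbbaaabaab => bbbaaabaab => bbbaabaab => bbbabaab => bbbbaab => bbbbab => bbbbb
  | babbaababb => babaababb => baaababb => bababb => baabb => bbb
  | aaabbbb => abbbb => abbb => abb => ab => a
  | abababbbbab => aababbbbab => babbbbab => babbbab => babbab => babab => baab => bb

aa->; ab->a; bba->bb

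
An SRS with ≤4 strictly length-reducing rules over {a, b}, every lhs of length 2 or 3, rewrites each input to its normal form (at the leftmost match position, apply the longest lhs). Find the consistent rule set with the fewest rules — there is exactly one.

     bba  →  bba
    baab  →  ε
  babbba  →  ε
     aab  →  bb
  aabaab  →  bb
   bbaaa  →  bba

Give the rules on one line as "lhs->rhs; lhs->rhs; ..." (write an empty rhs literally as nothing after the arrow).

aa->; aab->bb; bab->ab; bbb->aa

  | bba
  | baab => bbb => aa => ε
  | babbba => abbba => aaaa => aa => ε
  | aab => bb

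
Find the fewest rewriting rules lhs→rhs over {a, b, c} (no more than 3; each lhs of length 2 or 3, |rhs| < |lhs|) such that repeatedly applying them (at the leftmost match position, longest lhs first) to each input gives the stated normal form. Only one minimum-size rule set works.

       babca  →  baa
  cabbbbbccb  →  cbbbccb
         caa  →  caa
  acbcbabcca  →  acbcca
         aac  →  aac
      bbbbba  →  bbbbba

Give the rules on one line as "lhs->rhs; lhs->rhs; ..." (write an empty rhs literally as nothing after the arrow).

abb->; abc->a; bac->c

  | babca => baa
  | cabbbbbccb => cbbbccb
  | caa
  | acbcbabcca => acbcbaca => acbcca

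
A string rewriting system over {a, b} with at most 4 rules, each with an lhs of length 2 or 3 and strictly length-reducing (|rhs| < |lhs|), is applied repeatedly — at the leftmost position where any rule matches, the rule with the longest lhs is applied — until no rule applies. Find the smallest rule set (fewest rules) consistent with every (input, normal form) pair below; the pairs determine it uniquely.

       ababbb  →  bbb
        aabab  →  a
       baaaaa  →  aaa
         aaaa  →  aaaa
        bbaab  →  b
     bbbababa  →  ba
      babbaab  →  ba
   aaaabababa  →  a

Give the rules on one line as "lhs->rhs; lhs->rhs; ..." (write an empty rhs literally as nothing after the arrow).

  | ababbb => bbb
  | aabab => ab => a
  | baaaaa => aaa
  | aaaa

ab->a; aba->; baa->; bba->ba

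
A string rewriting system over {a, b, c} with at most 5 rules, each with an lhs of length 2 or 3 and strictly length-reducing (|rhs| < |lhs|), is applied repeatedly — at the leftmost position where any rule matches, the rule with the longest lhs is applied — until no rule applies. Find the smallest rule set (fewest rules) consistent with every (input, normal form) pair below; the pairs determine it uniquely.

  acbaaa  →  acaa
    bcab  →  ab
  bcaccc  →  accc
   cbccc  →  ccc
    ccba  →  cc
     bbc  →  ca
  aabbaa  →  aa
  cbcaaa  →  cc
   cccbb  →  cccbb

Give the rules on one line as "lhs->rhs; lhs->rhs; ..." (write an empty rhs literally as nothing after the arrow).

aaa->c; ba->; bbc->ca; bc->

  | acbaaa => acaa
  | bcab => ab
  | bcaccc => accc
  | cbccc => ccc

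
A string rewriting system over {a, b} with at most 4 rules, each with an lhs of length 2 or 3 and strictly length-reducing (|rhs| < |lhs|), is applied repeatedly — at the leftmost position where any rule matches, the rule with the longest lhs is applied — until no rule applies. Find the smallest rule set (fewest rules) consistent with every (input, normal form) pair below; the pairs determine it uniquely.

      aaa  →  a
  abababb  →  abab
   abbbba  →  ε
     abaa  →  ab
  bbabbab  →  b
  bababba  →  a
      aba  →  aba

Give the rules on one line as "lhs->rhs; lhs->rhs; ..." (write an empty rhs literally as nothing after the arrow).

  | aaa => bb => a
  | abababb => ababaa => abab
  | abbbba => aabba => bba => aa => ε
  | abaa => ab

aa->; aaa->bb; bb->a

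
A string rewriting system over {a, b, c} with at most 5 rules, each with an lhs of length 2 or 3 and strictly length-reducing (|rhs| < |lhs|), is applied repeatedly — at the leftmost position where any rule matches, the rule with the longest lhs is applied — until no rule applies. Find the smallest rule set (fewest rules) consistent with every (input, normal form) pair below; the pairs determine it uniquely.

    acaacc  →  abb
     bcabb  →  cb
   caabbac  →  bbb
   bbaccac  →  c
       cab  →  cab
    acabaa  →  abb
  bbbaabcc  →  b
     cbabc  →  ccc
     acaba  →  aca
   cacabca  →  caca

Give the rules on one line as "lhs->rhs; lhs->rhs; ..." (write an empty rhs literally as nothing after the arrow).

ba->; bab->c; bc->b; caa->bb

  | acaacc => abbcc => abbc => abb
  | bcabb => babb => cb
  | caabbac => bbbbac => bbbc => bbb
  | bbaccac => bccac => bcac => bac => c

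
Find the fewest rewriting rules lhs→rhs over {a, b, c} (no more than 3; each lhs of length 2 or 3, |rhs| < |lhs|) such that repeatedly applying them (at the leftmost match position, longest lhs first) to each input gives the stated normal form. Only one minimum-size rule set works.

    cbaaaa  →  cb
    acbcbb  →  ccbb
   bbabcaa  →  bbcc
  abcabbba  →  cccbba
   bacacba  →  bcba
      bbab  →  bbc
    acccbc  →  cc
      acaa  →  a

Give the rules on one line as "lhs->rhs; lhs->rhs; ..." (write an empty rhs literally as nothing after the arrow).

aa->; ab->c; ac->a

  | cbaaaa => cbaa => cb
  | acbcbb => abcbb => ccbb
  | bbabcaa => bbccaa => bbcc
  | abcabbba => ccabbba => cccbba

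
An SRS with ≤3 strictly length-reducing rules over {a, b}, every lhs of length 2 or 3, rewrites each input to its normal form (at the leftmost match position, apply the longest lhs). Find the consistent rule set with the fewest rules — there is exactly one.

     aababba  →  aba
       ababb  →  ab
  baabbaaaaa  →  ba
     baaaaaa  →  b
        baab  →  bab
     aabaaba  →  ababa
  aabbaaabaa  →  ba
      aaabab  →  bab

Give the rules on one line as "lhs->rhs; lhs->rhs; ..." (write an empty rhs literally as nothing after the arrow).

  | aababba => ababba => aba
  | ababb => ab
  | baabbaaaaa => babbaaaaa => baaaaa => baa => ba
  | baaaaaa => baaa => b

aa->a; aaa->; abb->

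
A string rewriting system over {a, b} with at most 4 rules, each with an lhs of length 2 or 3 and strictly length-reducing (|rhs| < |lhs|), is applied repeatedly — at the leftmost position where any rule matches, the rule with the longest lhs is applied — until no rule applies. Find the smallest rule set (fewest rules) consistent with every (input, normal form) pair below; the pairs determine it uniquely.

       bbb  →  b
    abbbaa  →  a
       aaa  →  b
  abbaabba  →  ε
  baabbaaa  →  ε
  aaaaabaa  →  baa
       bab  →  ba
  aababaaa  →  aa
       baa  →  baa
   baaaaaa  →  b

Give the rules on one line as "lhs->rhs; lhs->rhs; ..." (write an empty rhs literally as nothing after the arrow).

aaa->b; ab->a; aba->; bb->

  | bbb => b
  | abbbaa => abbaa => abaa => a
  | aaa => b
  | abbaabba => abaabba => abba => aba => ε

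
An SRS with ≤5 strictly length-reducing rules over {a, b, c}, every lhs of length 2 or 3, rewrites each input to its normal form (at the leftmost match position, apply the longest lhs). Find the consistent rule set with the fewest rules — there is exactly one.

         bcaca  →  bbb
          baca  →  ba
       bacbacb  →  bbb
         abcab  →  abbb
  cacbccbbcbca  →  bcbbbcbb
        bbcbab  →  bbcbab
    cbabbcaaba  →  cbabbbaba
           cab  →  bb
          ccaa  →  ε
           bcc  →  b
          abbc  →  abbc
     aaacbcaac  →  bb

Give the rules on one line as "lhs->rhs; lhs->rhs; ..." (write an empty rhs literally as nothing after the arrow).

  | bcaca => bbca => bbb
  | baca => ba
  | bacbacb => bbacb => bbb
  | abcab => abbb

aa->; ac->; ca->b; cc->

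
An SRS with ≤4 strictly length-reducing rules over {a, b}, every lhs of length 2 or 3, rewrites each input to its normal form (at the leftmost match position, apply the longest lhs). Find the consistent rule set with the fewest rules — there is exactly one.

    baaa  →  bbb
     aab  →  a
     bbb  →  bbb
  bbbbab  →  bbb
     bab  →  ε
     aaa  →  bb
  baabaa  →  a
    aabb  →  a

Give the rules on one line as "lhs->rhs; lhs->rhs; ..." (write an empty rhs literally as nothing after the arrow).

  | baaa => bbb
  | aab => ab => a
  | bbb
  | bbbbab => bbb

aa->a; aaa->bb; ab->a; bab->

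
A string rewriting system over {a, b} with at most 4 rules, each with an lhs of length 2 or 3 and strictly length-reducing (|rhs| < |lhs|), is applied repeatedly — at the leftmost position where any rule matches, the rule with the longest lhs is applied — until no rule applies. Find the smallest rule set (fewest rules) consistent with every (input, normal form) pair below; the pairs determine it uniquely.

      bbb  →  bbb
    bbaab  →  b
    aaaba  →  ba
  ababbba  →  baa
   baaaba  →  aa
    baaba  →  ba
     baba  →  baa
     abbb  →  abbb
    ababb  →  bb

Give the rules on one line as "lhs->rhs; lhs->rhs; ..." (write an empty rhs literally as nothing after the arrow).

aaa->; aba->; bab->ba; bba->aa

  | bbb
  | bbaab => aaab => b
  | aaaba => ba
  | ababbba => bbba => baa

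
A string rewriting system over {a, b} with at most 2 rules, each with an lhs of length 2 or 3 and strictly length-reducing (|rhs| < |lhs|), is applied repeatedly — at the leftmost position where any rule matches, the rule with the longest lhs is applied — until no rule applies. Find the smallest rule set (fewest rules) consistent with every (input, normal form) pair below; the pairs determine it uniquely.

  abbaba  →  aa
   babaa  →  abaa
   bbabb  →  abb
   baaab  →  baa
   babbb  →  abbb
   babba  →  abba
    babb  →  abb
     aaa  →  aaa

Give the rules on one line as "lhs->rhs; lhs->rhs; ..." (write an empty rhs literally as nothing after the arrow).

  | abbaba => ababa => aaba => aa
  | babaa => abaa
  | bbabb => babb => abb
  | baaab => baa

aab->a; bab->ab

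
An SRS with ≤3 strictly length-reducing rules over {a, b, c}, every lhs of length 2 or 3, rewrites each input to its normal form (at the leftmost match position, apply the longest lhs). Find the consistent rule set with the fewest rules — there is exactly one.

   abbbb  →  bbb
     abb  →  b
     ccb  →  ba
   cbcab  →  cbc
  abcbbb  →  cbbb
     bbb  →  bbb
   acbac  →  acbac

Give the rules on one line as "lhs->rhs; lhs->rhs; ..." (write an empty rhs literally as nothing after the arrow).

  | abbbb => bbb
  | abb => b
  | ccb => ba
  | cbcab => cbc

ab->; ccb->ba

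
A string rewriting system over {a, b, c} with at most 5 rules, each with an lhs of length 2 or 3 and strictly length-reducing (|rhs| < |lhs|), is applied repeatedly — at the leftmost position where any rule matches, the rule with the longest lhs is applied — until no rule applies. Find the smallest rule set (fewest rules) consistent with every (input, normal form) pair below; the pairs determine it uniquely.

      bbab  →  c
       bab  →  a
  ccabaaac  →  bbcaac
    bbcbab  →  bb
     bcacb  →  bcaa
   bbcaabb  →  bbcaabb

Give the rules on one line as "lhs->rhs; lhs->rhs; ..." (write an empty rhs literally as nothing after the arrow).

  | bbab => bcb => ba => c
  | bab => cb => a
  | ccabaaac => bbbaaac => bbcaac
  | bbcbab => bbaab => bcab => bb

ba->c; cab->b; cb->a; cca->bb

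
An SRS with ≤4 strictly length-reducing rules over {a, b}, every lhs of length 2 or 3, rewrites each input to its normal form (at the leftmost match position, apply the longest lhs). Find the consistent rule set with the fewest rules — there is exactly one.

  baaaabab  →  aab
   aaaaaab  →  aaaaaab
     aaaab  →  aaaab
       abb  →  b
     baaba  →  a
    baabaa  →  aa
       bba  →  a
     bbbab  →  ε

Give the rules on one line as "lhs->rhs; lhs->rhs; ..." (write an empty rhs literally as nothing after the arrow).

abb->b; ba->; bab->bb; bb->

  | baaaabab => aaabab => aaabb => aab
  | aaaaaab
  | aaaab
  | abb => b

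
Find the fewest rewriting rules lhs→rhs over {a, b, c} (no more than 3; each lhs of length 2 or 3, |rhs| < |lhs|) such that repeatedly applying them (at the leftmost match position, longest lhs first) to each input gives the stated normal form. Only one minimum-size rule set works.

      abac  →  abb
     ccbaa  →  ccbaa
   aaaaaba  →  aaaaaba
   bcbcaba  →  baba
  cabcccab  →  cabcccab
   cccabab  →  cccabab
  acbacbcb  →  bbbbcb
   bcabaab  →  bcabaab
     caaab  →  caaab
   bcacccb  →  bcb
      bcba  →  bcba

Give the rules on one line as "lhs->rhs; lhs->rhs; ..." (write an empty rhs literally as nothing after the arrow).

  | abac => abb
  | ccbaa
  | aaaaaba
  | bcbcaba => baba

ac->b; cbc->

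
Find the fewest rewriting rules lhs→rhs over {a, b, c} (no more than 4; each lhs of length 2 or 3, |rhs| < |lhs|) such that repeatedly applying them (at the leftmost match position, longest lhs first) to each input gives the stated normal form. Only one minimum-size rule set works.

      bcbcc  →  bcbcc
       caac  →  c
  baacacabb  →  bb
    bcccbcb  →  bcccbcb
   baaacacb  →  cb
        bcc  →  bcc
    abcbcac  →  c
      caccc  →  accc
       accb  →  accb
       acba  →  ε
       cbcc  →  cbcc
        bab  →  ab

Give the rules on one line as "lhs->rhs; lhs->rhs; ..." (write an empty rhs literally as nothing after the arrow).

aa->; ba->a; ca->a

  | bcbcc
  | caac => aac => c
  | baacacabb => aacacabb => cacabb => acabb => aabb => bb
  | bcccbcb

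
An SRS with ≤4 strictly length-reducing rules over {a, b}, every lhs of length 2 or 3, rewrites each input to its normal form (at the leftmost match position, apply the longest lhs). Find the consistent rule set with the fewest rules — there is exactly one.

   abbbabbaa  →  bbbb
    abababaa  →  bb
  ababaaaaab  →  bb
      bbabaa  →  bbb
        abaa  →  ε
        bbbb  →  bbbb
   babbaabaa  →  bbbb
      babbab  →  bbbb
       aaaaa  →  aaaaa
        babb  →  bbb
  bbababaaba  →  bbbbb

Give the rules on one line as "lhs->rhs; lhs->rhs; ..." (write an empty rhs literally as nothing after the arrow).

  | abbbabbaa => bbabbaa => bbbbaa => bbbba => bbbb
  | abababaa => abbabaa => babaa => bbaa => bba => bb
  | ababaaaaab => abbaaaaab => baaaaab => baaaab => baaab => baab => bab => bb
  | bbabaa => bbbaa => bbba => bbb

ab->; aba->ab; ba->b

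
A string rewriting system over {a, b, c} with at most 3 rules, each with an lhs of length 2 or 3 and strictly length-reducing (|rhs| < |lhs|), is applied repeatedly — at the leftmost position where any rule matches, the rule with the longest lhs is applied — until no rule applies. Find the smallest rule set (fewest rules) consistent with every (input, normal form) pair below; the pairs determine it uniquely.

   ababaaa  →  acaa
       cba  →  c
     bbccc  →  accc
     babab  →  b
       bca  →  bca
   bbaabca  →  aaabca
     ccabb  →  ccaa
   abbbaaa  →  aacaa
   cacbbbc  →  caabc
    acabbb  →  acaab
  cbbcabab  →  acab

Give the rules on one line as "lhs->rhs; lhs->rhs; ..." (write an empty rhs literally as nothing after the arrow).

ba->c; bb->a; cb->b

  | ababaaa => acbaaa => abaaa => acaa
  | cba => ba => c
  | bbccc => accc
  | babab => cbab => bab => cb => b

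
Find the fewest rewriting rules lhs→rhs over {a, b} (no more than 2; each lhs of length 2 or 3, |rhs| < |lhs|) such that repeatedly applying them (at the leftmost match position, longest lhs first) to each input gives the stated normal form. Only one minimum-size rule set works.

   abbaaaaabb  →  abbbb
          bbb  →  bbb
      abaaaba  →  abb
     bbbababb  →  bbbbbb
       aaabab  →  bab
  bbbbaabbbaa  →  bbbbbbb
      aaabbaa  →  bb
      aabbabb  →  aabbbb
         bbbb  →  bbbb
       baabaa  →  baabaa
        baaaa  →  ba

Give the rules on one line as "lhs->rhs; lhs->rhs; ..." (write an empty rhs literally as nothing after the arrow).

aaa->; bba->bb

  | abbaaaaabb => abbaaaabb => abbaaabb => abbaabb => abbabb => abbbb
  | bbb
  | abaaaba => abba => abb
  | bbbababb => bbbbabb => bbbbbb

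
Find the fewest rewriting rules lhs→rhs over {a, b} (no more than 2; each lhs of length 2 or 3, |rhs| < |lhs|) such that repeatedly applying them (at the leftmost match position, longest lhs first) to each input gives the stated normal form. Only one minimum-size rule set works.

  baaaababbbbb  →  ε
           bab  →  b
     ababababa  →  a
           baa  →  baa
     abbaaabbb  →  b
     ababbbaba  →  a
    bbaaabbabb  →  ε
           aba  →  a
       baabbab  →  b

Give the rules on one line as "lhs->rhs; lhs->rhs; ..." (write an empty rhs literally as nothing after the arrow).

  | baaaababbbbb => baaaabbbbb => baaabbbb => baabbb => babb => bb => ε
  | bab => b
  | ababababa => abababa => ababa => aba => a
  | baa

ab->; bb->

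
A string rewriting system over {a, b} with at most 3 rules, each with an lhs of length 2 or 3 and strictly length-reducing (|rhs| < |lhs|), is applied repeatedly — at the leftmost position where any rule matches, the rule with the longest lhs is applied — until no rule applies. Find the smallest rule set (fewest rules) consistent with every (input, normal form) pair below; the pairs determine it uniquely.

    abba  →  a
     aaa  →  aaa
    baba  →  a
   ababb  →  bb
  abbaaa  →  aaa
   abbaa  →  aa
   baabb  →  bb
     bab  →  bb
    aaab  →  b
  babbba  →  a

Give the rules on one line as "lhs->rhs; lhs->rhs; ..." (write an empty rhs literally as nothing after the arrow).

ab->b; bba->a; bbb->bb

  | abba => bba => a
  | aaa
  | baba => bba => a
  | ababb => babb => bbb => bb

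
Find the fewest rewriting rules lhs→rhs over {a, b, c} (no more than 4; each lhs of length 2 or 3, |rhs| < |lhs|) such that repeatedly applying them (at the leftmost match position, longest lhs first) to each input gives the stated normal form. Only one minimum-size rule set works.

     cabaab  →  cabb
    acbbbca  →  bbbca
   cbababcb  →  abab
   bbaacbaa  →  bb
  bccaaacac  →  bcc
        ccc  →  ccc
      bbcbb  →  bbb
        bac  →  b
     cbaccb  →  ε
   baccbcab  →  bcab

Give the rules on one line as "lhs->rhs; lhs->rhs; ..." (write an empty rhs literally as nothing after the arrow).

  | cabaab => cabb
  | acbbbca => bbbca
  | cbababcb => ababcb => abab
  | bbaacbaa => bbcbaa => bbaa => bb

aa->; ac->; cb->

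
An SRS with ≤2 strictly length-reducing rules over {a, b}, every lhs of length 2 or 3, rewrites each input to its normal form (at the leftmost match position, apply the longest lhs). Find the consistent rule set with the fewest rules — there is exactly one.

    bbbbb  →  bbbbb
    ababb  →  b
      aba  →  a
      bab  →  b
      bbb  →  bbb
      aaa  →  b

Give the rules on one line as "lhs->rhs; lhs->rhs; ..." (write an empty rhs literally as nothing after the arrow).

  | bbbbb
  | ababb => abb => b
  | aba => a
  | bab => b

aaa->b; ab->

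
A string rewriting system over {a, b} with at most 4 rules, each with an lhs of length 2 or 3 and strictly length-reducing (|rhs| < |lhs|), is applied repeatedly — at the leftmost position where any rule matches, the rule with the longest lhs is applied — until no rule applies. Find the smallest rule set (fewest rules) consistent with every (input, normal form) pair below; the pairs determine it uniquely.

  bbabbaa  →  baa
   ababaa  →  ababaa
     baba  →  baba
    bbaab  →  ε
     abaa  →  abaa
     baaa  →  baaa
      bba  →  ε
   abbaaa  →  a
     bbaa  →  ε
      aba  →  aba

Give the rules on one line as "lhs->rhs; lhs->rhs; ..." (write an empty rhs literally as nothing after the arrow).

bb->; bba->bb; bbb->

  | bbabbaa => bbbbaa => baa
  | ababaa
  | baba
  | bbaab => bbab => bbb => ε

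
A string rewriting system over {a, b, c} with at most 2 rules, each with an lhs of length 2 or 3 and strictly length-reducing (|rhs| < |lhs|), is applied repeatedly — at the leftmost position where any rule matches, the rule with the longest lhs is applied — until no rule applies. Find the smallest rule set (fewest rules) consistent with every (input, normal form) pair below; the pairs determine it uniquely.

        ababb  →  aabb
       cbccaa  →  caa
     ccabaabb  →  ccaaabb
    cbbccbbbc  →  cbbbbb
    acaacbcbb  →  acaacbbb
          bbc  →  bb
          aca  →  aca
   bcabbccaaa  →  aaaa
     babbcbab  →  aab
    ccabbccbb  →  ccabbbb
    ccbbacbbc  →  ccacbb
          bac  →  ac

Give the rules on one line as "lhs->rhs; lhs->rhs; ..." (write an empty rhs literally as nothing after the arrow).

  | ababb => aabb
  | cbccaa => cbcaa => cbaa => caa
  | ccabaabb => ccaaabb
  | cbbccbbbc => cbbcbbbc => cbbbbbc => cbbbbb

ba->a; bc->b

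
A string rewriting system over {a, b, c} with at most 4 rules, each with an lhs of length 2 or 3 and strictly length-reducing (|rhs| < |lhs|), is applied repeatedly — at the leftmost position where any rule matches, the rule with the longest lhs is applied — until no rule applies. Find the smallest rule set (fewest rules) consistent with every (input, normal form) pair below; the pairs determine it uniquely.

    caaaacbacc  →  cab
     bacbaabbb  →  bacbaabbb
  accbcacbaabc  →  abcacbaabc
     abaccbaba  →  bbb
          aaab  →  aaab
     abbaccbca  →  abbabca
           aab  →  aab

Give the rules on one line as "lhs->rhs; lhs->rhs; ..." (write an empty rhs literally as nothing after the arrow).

aac->; aba->b; cc->

  | caaaacbacc => caabacc => cabcc => cab
  | bacbaabbb
  | accbcacbaabc => abcacbaabc
  | abaccbaba => bccbaba => bbaba => bbb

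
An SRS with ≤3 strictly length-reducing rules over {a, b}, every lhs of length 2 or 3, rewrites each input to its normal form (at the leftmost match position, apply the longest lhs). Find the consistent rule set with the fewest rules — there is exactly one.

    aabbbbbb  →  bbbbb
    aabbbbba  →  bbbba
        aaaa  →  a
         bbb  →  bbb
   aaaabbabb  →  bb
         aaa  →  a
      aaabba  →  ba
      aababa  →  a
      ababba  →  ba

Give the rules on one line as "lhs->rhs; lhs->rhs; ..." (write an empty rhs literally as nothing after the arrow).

  | aabbbbbb => abbbbbb => bbbbb
  | aabbbbba => abbbbba => bbbba
  | aaaa => aaa => aa => a
  | bbb

aa->a; ab->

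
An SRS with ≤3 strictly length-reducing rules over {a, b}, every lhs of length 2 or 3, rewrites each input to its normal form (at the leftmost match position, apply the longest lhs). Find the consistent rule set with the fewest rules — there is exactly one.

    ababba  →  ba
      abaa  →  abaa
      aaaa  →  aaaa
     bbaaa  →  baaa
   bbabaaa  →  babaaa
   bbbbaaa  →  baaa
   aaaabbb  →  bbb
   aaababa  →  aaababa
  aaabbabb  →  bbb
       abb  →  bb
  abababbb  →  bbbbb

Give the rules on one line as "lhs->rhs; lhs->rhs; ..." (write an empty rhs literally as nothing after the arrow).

  | ababba => abbba => bbba => bba => ba
  | abaa
  | aaaa
  | bbaaa => baaa

abb->bb; bba->ba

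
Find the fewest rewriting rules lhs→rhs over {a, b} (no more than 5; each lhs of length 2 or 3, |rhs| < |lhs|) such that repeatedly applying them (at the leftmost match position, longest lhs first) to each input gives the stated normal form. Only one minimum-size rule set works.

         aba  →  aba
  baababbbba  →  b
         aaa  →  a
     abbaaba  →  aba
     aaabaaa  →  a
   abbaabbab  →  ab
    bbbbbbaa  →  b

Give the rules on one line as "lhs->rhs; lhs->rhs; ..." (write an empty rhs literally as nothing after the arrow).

  | aba
  | baababbbba => bbbabbbba => bbabbbba => babbbba => babba => baa => bb => b
  | aaa => aa => a
  | abbaaba => aaaba => aaba => aba

aa->a; abb->a; baa->bb; bb->b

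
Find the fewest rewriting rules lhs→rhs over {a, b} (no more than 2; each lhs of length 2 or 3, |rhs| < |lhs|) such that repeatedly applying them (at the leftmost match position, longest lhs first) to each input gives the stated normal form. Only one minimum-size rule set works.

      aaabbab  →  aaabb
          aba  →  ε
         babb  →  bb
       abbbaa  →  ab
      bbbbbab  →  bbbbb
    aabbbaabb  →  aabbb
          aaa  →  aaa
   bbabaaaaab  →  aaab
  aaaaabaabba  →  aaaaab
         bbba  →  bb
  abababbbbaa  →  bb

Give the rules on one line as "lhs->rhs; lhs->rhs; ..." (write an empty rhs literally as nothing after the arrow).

aba->; ba->

  | aaabbab => aaabb
  | aba => ε
  | babb => bb
  | abbbaa => abba => ab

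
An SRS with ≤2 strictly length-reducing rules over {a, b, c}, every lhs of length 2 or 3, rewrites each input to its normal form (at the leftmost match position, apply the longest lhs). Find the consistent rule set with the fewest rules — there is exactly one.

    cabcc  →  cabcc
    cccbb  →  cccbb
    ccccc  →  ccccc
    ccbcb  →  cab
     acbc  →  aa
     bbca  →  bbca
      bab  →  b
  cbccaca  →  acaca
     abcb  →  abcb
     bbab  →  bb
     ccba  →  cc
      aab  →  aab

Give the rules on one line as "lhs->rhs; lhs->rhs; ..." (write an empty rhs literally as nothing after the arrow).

  | cabcc
  | cccbb
  | ccccc
  | ccbcb => cab

ba->; cbc->a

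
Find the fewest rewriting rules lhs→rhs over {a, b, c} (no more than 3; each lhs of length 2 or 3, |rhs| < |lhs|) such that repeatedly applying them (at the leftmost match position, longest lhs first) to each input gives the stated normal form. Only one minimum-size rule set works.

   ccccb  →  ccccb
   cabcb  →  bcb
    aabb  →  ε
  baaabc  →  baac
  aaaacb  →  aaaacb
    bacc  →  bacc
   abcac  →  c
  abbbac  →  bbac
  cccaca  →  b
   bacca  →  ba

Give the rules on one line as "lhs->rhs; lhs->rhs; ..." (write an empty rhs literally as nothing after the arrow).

ab->; ca->; cca->ab

  | ccccb
  | cabcb => bcb
  | aabb => ab => ε
  | baaabc => baac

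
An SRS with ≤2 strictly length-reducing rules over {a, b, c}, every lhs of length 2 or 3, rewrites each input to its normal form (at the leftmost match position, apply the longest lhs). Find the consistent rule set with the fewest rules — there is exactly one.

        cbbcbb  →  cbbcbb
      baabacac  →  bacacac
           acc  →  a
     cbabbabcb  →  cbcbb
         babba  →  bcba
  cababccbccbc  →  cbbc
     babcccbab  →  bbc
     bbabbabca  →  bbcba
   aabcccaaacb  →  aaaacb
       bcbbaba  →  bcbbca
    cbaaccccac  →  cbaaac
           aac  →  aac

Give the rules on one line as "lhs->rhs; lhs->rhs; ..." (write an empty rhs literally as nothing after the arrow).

  | cbbcbb
  | baabacac => bacacac
  | acc => a
  | cbabbabcb => cbcbabcb => cbcbccb => cbcbb

ab->c; cc->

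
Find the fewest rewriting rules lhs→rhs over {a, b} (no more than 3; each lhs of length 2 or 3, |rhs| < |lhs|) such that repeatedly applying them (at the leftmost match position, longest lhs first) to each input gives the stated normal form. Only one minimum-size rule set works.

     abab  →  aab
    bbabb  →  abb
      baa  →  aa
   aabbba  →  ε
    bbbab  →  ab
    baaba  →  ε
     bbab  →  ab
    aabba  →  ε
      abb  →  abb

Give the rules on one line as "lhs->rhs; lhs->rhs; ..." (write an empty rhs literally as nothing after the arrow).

aaa->; ba->a

  | abab => aab
  | bbabb => babb => abb
  | baa => aa
  | aabbba => aabba => aaba => aaa => ε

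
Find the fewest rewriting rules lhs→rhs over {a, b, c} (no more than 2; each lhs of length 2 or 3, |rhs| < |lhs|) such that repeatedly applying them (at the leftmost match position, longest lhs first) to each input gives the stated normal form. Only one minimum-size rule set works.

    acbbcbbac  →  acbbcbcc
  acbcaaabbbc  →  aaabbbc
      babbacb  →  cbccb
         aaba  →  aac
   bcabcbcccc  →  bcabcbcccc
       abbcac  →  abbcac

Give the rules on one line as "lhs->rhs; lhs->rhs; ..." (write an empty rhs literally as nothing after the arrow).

  | acbbcbbac => acbbcbcc
  | acbcaaabbbc => acbaaabbbc => accaabbbc => acaabbbc => aaabbbc
  | babbacb => cbbacb => cbccb
  | aaba => aac

ba->c; caa->aa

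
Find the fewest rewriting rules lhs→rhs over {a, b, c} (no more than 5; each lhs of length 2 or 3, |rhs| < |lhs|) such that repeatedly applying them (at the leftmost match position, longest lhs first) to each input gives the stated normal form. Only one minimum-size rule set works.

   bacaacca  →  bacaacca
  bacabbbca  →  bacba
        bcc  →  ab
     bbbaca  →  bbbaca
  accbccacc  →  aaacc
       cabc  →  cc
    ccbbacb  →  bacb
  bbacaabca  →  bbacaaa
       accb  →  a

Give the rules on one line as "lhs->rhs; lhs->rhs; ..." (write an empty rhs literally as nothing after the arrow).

bc->; bcc->ab; cab->c; ccb->bc

  | bacaacca
  | bacabbbca => bacbbca => bacba
  | bcc => ab
  | bbbaca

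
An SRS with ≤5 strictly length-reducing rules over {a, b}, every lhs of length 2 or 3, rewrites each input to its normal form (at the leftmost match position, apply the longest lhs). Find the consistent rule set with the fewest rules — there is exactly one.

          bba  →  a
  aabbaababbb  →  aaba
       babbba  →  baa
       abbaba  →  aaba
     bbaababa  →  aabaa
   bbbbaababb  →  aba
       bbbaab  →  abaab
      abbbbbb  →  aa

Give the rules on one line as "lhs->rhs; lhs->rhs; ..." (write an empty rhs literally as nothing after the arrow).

aaa->a; bab->ba; bb->a; bba->a

  | bba => a
  | aabbaababbb => aaaababbb => aababbb => aababb => aabab => aaba
  | babbba => babba => baba => baa
  | abbaba => aaba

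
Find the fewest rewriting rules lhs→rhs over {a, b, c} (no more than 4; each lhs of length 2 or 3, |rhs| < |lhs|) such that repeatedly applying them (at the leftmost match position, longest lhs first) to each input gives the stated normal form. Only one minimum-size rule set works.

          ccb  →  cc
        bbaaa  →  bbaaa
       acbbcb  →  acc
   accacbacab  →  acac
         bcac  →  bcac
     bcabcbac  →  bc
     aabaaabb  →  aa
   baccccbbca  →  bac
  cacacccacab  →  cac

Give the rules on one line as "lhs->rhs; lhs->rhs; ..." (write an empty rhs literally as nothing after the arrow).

  | ccb => cc
  | bbaaa
  | acbbcb => acbcb => accb => acc
  | accacbacab => aabcbacab => acbacab => acacab => acac

ab->; cb->c; cca->ab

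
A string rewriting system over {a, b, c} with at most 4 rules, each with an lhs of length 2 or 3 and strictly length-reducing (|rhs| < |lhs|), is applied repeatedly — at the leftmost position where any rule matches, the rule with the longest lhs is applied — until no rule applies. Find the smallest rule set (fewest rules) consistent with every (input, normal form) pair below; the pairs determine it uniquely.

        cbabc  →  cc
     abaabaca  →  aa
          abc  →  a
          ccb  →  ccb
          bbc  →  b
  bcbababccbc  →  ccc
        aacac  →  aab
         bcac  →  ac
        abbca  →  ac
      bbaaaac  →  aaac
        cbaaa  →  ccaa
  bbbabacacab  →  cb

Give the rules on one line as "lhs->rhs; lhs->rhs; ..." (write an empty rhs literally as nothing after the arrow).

ba->c; bc->; cac->b

  | cbabc => ccbc => cc
  | abaabaca => acabaca => acacca => abca => aa
  | abc => a
  | ccb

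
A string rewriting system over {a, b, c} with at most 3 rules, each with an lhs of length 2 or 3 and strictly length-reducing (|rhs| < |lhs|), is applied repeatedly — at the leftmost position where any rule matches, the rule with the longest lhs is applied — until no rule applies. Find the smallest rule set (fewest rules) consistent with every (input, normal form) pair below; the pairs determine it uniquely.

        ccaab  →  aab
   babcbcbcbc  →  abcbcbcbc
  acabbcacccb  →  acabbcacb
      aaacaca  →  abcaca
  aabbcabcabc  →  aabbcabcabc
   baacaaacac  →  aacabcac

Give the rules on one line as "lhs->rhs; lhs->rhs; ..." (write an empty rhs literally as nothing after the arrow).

aaa->ab; ba->a; cc->

  | ccaab => aab
  | babcbcbcbc => abcbcbcbc
  | acabbcacccb => acabbcacb
  | aaacaca => abcaca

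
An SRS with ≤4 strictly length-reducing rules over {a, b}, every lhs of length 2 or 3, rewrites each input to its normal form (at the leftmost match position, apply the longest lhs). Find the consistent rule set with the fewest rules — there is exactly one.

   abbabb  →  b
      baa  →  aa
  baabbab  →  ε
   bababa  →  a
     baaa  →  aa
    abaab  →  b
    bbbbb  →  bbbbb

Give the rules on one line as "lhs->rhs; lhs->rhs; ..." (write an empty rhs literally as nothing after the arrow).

aaa->aa; aab->b; ab->; ba->a

  | abbabb => babb => abb => b
  | baa => aa
  | baabbab => aabbab => bbab => bab => ab => ε
  | bababa => ababa => aba => a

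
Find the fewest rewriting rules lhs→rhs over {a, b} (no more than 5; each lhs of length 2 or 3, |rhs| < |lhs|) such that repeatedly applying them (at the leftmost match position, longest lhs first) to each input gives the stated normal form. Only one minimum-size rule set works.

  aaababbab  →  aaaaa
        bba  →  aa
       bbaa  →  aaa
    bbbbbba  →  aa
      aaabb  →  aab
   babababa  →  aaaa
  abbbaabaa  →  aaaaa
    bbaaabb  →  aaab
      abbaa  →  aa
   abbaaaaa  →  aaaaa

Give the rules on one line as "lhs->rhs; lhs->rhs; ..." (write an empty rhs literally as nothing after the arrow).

abb->b; ba->a; bab->a; bb->a

  | aaababbab => aaaabab => aaaaa
  | bba => aa
  | bbaa => aaa
  | bbbbbba => abbbba => bbba => aba => aa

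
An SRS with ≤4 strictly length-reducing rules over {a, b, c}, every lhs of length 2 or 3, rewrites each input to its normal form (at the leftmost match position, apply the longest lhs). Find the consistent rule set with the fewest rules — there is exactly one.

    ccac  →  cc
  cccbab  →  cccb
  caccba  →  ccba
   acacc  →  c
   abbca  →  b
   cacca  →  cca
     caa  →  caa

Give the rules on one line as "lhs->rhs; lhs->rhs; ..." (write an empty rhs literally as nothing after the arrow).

  | ccac => cc
  | cccbab => cccb
  | caccba => ccba
  | acacc => acc => c

ab->; ac->; bca->b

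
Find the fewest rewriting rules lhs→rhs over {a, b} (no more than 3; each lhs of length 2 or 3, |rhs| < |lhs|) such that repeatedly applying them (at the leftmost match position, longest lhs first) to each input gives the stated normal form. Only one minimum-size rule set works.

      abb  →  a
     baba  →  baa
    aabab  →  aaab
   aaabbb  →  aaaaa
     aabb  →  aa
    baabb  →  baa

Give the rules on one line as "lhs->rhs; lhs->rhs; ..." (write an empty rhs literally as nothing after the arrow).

  | abb => a
  | baba => baa
  | aabab => aaab
  | aaabbb => aaaaa

aba->aa; bb->; bbb->aa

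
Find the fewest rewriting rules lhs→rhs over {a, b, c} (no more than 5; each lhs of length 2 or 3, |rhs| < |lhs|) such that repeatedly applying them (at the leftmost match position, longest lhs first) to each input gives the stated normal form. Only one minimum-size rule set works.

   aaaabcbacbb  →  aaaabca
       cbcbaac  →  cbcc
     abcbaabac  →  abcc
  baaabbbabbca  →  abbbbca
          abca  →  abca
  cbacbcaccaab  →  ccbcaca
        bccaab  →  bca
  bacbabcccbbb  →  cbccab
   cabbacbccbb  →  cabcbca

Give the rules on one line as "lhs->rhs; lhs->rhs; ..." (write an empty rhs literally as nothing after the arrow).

ba->; baa->; caa->cb; cbb->a

  | aaaabcbacbb => aaaabccbb => aaaabca
  | cbcbaac => cbcc
  | abcbaabac => abcbac => abcc
  | baaabbbabbca => abbbabbca => abbbbca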